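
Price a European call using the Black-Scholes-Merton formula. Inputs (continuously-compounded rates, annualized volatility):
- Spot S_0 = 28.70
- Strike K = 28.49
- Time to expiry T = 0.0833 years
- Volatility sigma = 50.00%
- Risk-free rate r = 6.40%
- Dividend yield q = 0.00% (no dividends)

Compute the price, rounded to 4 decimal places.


d1 = (ln(S/K) + (r - q + 0.5*sigma^2) * T) / (sigma * sqrt(T)) = 0.15998810
d2 = d1 - sigma * sqrt(T) = 0.01567940
exp(-rT) = 0.99468299; exp(-qT) = 1.00000000
C = S_0 * exp(-qT) * N(d1) - K * exp(-rT) * N(d2)
N(d1) = 0.56355478; N(d2) = 0.50625492
C = 28.7000 * 1.00000000 * 0.56355478 - 28.4900 * 0.99468299 * 0.50625492 = 1.8275

Answer: Price = 1.8275


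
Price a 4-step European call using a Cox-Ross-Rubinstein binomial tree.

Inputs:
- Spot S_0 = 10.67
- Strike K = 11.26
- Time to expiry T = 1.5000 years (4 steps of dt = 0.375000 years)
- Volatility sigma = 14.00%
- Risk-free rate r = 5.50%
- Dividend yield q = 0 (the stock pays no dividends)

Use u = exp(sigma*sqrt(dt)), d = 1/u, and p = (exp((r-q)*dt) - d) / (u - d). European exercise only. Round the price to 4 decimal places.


dt = T/N = 0.375000
u = exp(sigma*sqrt(dt)) = 1.089514; d = 1/u = 0.917840
p = (exp((r-q)*dt) - d) / (u - d) = 0.599968
Discount per step: exp(-r*dt) = 0.979586
Stock lattice S(k, i) with i counting down-moves:
  k=0: S(0,0) = 10.6700
  k=1: S(1,0) = 11.6251; S(1,1) = 9.7934
  k=2: S(2,0) = 12.6657; S(2,1) = 10.6700; S(2,2) = 8.9887
  k=3: S(3,0) = 13.7995; S(3,1) = 11.6251; S(3,2) = 9.7934; S(3,3) = 8.2502
  k=4: S(4,0) = 15.0348; S(4,1) = 12.6657; S(4,2) = 10.6700; S(4,3) = 8.9887; S(4,4) = 7.5724
Terminal payoffs V(N, i) = max(S_T - K, 0):
  V(4,0) = 3.774757; V(4,1) = 1.405735; V(4,2) = 0.000000; V(4,3) = 0.000000; V(4,4) = 0.000000
Backward induction: V(k, i) = exp(-r*dt) * [p * V(k+1, i) + (1-p) * V(k+1, i+1)].
  V(3,0) = exp(-r*dt) * [p*3.774757 + (1-p)*1.405735] = 2.769361
  V(3,1) = exp(-r*dt) * [p*1.405735 + (1-p)*0.000000] = 0.826179
  V(3,2) = exp(-r*dt) * [p*0.000000 + (1-p)*0.000000] = 0.000000
  V(3,3) = exp(-r*dt) * [p*0.000000 + (1-p)*0.000000] = 0.000000
  V(2,0) = exp(-r*dt) * [p*2.769361 + (1-p)*0.826179] = 1.951361
  V(2,1) = exp(-r*dt) * [p*0.826179 + (1-p)*0.000000] = 0.485562
  V(2,2) = exp(-r*dt) * [p*0.000000 + (1-p)*0.000000] = 0.000000
  V(1,0) = exp(-r*dt) * [p*1.951361 + (1-p)*0.485562] = 1.337129
  V(1,1) = exp(-r*dt) * [p*0.485562 + (1-p)*0.000000] = 0.285375
  V(0,0) = exp(-r*dt) * [p*1.337129 + (1-p)*0.285375] = 0.897687

Answer: Price = V(0,0) = 0.8977


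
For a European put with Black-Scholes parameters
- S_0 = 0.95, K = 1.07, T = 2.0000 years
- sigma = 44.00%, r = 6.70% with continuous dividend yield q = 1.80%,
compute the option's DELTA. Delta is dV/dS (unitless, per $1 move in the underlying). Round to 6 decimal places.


Answer: Delta = -0.376899

Derivation:
d1 = 0.2774559363; d2 = -0.3447980312
phi(d1) = 0.3838784045; exp(-qT) = 0.9646402935; exp(-rT) = 0.8745900646
N(-d1) = 0.3907150179
Delta = -exp(-qT) * N(-d1) = -0.9646402935 * 0.3907150179 = -0.376899


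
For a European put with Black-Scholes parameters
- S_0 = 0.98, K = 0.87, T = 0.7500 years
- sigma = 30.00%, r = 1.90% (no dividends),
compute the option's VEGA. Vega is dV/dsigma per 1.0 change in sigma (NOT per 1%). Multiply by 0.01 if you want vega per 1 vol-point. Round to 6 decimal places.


d1 = 0.6430117765; d2 = 0.3832041554
phi(d1) = 0.3244348266; exp(-qT) = 1.0000000000; exp(-rT) = 0.9858510507
Vega = S * exp(-qT) * phi(d1) * sqrt(T) = 0.9800 * 1.0000000000 * 0.3244348266 * 0.8660254038 = 0.275349

Answer: Vega = 0.275349


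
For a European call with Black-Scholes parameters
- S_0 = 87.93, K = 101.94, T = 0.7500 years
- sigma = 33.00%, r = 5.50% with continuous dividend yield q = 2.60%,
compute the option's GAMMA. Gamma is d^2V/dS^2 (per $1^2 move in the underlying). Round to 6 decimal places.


d1 = -0.2983181491; d2 = -0.5841065323
phi(d1) = 0.3815797556; exp(-qT) = 0.9806888952; exp(-rT) = 0.9595892027
Gamma = exp(-qT) * phi(d1) / (S * sigma * sqrt(T)) = 0.9806888952 * 0.3815797556 / (87.9300 * 0.3300 * 0.8660254038) = 0.014891

Answer: Gamma = 0.014891


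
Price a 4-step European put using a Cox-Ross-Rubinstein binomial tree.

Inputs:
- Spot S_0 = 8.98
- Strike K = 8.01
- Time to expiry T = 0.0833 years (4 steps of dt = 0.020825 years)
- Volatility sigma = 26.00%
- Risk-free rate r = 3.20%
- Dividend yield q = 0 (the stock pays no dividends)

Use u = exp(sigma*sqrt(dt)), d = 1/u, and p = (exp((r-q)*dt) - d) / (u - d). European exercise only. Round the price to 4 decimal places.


Answer: Price = V(0,0) = 0.0176

Derivation:
dt = T/N = 0.020825
u = exp(sigma*sqrt(dt)) = 1.038233; d = 1/u = 0.963175
p = (exp((r-q)*dt) - d) / (u - d) = 0.499502
Discount per step: exp(-r*dt) = 0.999334
Stock lattice S(k, i) with i counting down-moves:
  k=0: S(0,0) = 8.9800
  k=1: S(1,0) = 9.3233; S(1,1) = 8.6493
  k=2: S(2,0) = 9.6798; S(2,1) = 8.9800; S(2,2) = 8.3308
  k=3: S(3,0) = 10.0499; S(3,1) = 9.3233; S(3,2) = 8.6493; S(3,3) = 8.0240
  k=4: S(4,0) = 10.4341; S(4,1) = 9.6798; S(4,2) = 8.9800; S(4,3) = 8.3308; S(4,4) = 7.7285
Terminal payoffs V(N, i) = max(K - S_T, 0):
  V(4,0) = 0.000000; V(4,1) = 0.000000; V(4,2) = 0.000000; V(4,3) = 0.000000; V(4,4) = 0.281469
Backward induction: V(k, i) = exp(-r*dt) * [p * V(k+1, i) + (1-p) * V(k+1, i+1)].
  V(3,0) = exp(-r*dt) * [p*0.000000 + (1-p)*0.000000] = 0.000000
  V(3,1) = exp(-r*dt) * [p*0.000000 + (1-p)*0.000000] = 0.000000
  V(3,2) = exp(-r*dt) * [p*0.000000 + (1-p)*0.000000] = 0.000000
  V(3,3) = exp(-r*dt) * [p*0.000000 + (1-p)*0.281469] = 0.140781
  V(2,0) = exp(-r*dt) * [p*0.000000 + (1-p)*0.000000] = 0.000000
  V(2,1) = exp(-r*dt) * [p*0.000000 + (1-p)*0.000000] = 0.000000
  V(2,2) = exp(-r*dt) * [p*0.000000 + (1-p)*0.140781] = 0.070413
  V(1,0) = exp(-r*dt) * [p*0.000000 + (1-p)*0.000000] = 0.000000
  V(1,1) = exp(-r*dt) * [p*0.000000 + (1-p)*0.070413] = 0.035218
  V(0,0) = exp(-r*dt) * [p*0.000000 + (1-p)*0.035218] = 0.017615


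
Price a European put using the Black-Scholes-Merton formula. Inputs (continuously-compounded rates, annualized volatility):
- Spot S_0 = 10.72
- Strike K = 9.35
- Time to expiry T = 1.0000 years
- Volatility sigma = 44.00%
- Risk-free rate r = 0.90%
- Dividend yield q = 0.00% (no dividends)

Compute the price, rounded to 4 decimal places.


d1 = (ln(S/K) + (r - q + 0.5*sigma^2) * T) / (sigma * sqrt(T)) = 0.55121548
d2 = d1 - sigma * sqrt(T) = 0.11121548
exp(-rT) = 0.99104038; exp(-qT) = 1.00000000
P = K * exp(-rT) * N(-d2) - S_0 * exp(-qT) * N(-d1)
N(-d1) = 0.29074298; N(-d2) = 0.45572274
P = 9.3500 * 0.99104038 * 0.45572274 - 10.7200 * 1.00000000 * 0.29074298 = 1.1061

Answer: Price = 1.1061


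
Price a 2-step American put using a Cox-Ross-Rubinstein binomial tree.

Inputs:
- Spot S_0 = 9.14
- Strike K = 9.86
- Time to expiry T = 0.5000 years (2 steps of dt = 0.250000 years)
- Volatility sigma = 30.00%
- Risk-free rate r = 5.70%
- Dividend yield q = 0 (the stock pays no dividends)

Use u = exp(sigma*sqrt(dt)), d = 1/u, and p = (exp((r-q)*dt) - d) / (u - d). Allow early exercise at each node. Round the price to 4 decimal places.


dt = T/N = 0.250000
u = exp(sigma*sqrt(dt)) = 1.161834; d = 1/u = 0.860708
p = (exp((r-q)*dt) - d) / (u - d) = 0.510231
Discount per step: exp(-r*dt) = 0.985851
Stock lattice S(k, i) with i counting down-moves:
  k=0: S(0,0) = 9.1400
  k=1: S(1,0) = 10.6192; S(1,1) = 7.8669
  k=2: S(2,0) = 12.3377; S(2,1) = 9.1400; S(2,2) = 6.7711
Terminal payoffs V(N, i) = max(K - S_T, 0):
  V(2,0) = 0.000000; V(2,1) = 0.720000; V(2,2) = 3.088921
Backward induction: V(k, i) = exp(-r*dt) * [p * V(k+1, i) + (1-p) * V(k+1, i+1)]; then take max(V_cont, immediate exercise) for American.
  V(1,0) = exp(-r*dt) * [p*0.000000 + (1-p)*0.720000] = 0.347644; exercise = 0.000000; V(1,0) = max -> 0.347644
  V(1,1) = exp(-r*dt) * [p*0.720000 + (1-p)*3.088921] = 1.853620; exercise = 1.993129; V(1,1) = max -> 1.993129
  V(0,0) = exp(-r*dt) * [p*0.347644 + (1-p)*1.993129] = 1.137230; exercise = 0.720000; V(0,0) = max -> 1.137230

Answer: Price = V(0,0) = 1.1372


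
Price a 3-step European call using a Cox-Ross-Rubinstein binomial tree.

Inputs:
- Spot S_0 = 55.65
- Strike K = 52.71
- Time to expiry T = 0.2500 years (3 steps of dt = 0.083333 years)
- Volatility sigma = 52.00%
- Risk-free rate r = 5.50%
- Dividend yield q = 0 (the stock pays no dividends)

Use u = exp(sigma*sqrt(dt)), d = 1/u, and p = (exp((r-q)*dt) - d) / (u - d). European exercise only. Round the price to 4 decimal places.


Answer: Price = V(0,0) = 7.9383

Derivation:
dt = T/N = 0.083333
u = exp(sigma*sqrt(dt)) = 1.161963; d = 1/u = 0.860612
p = (exp((r-q)*dt) - d) / (u - d) = 0.477787
Discount per step: exp(-r*dt) = 0.995427
Stock lattice S(k, i) with i counting down-moves:
  k=0: S(0,0) = 55.6500
  k=1: S(1,0) = 64.6633; S(1,1) = 47.8931
  k=2: S(2,0) = 75.1363; S(2,1) = 55.6500; S(2,2) = 41.2174
  k=3: S(3,0) = 87.3057; S(3,1) = 64.6633; S(3,2) = 47.8931; S(3,3) = 35.4722
Terminal payoffs V(N, i) = max(S_T - K, 0):
  V(3,0) = 34.595659; V(3,1) = 11.953257; V(3,2) = 0.000000; V(3,3) = 0.000000
Backward induction: V(k, i) = exp(-r*dt) * [p * V(k+1, i) + (1-p) * V(k+1, i+1)].
  V(2,0) = exp(-r*dt) * [p*34.595659 + (1-p)*11.953257] = 22.667366
  V(2,1) = exp(-r*dt) * [p*11.953257 + (1-p)*0.000000] = 5.684992
  V(2,2) = exp(-r*dt) * [p*0.000000 + (1-p)*0.000000] = 0.000000
  V(1,0) = exp(-r*dt) * [p*22.667366 + (1-p)*5.684992] = 13.735845
  V(1,1) = exp(-r*dt) * [p*5.684992 + (1-p)*0.000000] = 2.703793
  V(0,0) = exp(-r*dt) * [p*13.735845 + (1-p)*2.703793] = 7.938294


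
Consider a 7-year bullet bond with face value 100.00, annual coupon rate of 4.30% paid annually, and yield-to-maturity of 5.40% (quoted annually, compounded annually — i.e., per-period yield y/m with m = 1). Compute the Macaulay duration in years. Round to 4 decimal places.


Answer: Macaulay duration = 6.1601 years

Derivation:
Coupon per period c = face * coupon_rate / m = 4.300000
Periods per year m = 1; per-period yield y/m = 0.054000
Number of cashflows N = 7
Cashflows (t years, CF_t, discount factor 1/(1+y/m)^(m*t), PV):
  t = 1.0000: CF_t = 4.300000, DF = 0.948767, PV = 4.079696
  t = 2.0000: CF_t = 4.300000, DF = 0.900158, PV = 3.870680
  t = 3.0000: CF_t = 4.300000, DF = 0.854040, PV = 3.672372
  t = 4.0000: CF_t = 4.300000, DF = 0.810285, PV = 3.484224
  t = 5.0000: CF_t = 4.300000, DF = 0.768771, PV = 3.305715
  t = 6.0000: CF_t = 4.300000, DF = 0.729384, PV = 3.136352
  t = 7.0000: CF_t = 104.300000, DF = 0.692015, PV = 72.177200
Price P = sum_t PV_t = 93.726238
Macaulay numerator sum_t t * PV_t:
  t * PV_t at t = 1.0000: 4.079696
  t * PV_t at t = 2.0000: 7.741359
  t * PV_t at t = 3.0000: 11.017115
  t * PV_t at t = 4.0000: 13.936894
  t * PV_t at t = 5.0000: 16.528575
  t * PV_t at t = 6.0000: 18.818112
  t * PV_t at t = 7.0000: 505.240402
Macaulay duration D = (sum_t t * PV_t) / P = 577.362154 / 93.726238 = 6.160091


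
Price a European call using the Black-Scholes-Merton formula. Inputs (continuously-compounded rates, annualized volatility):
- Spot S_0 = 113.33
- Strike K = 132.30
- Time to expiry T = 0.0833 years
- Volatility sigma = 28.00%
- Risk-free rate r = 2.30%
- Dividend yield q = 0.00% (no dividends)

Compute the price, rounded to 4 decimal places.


Answer: Price = 0.1117

Derivation:
d1 = (ln(S/K) + (r - q + 0.5*sigma^2) * T) / (sigma * sqrt(T)) = -1.85102811
d2 = d1 - sigma * sqrt(T) = -1.93184098
exp(-rT) = 0.99808593; exp(-qT) = 1.00000000
C = S_0 * exp(-qT) * N(d1) - K * exp(-rT) * N(d2)
N(d1) = 0.03208275; N(d2) = 0.02668957
C = 113.3300 * 1.00000000 * 0.03208275 - 132.3000 * 0.99808593 * 0.02668957 = 0.1117


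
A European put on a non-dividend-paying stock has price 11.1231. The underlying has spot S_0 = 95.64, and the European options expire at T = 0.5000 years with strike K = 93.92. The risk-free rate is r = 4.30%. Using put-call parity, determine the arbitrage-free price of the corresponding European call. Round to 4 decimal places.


Put-call parity: C - P = S_0 * exp(-qT) - K * exp(-rT).
S_0 * exp(-qT) = 95.6400 * 1.00000000 = 95.64000000
K * exp(-rT) = 93.9200 * 0.97872948 = 91.92227252
C = P + S*exp(-qT) - K*exp(-rT)
C = 11.1231 + 95.64000000 - 91.92227252 = 14.8408

Answer: Call price = 14.8408


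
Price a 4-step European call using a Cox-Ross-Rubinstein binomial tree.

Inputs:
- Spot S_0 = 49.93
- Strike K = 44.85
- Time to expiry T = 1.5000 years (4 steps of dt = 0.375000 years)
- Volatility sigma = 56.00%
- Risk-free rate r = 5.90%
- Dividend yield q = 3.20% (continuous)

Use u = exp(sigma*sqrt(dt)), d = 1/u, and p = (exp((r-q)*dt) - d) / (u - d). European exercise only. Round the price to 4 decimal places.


Answer: Price = V(0,0) = 15.4061

Derivation:
dt = T/N = 0.375000
u = exp(sigma*sqrt(dt)) = 1.409068; d = 1/u = 0.709689
p = (exp((r-q)*dt) - d) / (u - d) = 0.429649
Discount per step: exp(-r*dt) = 0.978118
Stock lattice S(k, i) with i counting down-moves:
  k=0: S(0,0) = 49.9300
  k=1: S(1,0) = 70.3548; S(1,1) = 35.4348
  k=2: S(2,0) = 99.1347; S(2,1) = 49.9300; S(2,2) = 25.1477
  k=3: S(3,0) = 139.6875; S(3,1) = 70.3548; S(3,2) = 35.4348; S(3,3) = 17.8470
  k=4: S(4,0) = 196.8292; S(4,1) = 99.1347; S(4,2) = 49.9300; S(4,3) = 25.1477; S(4,4) = 12.6658
Terminal payoffs V(N, i) = max(S_T - K, 0):
  V(4,0) = 151.979187; V(4,1) = 54.284662; V(4,2) = 5.080000; V(4,3) = 0.000000; V(4,4) = 0.000000
Backward induction: V(k, i) = exp(-r*dt) * [p * V(k+1, i) + (1-p) * V(k+1, i+1)].
  V(3,0) = exp(-r*dt) * [p*151.979187 + (1-p)*54.284662] = 94.152667
  V(3,1) = exp(-r*dt) * [p*54.284662 + (1-p)*5.080000] = 25.646968
  V(3,2) = exp(-r*dt) * [p*5.080000 + (1-p)*0.000000] = 2.134856
  V(3,3) = exp(-r*dt) * [p*0.000000 + (1-p)*0.000000] = 0.000000
  V(2,0) = exp(-r*dt) * [p*94.152667 + (1-p)*25.646968] = 53.875098
  V(2,1) = exp(-r*dt) * [p*25.646968 + (1-p)*2.134856] = 11.969044
  V(2,2) = exp(-r*dt) * [p*2.134856 + (1-p)*0.000000] = 0.897168
  V(1,0) = exp(-r*dt) * [p*53.875098 + (1-p)*11.969044] = 29.318044
  V(1,1) = exp(-r*dt) * [p*11.969044 + (1-p)*0.897168] = 5.530462
  V(0,0) = exp(-r*dt) * [p*29.318044 + (1-p)*5.530462] = 15.406113


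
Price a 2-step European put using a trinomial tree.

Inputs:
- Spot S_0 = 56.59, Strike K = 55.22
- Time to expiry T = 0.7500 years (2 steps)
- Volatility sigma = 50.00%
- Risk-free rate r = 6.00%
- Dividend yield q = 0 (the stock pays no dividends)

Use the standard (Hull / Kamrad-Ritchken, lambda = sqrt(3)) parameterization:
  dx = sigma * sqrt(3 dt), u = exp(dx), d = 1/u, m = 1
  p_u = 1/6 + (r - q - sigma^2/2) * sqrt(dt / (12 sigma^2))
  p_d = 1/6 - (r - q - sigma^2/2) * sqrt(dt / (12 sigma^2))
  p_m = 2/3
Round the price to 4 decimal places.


dt = T/N = 0.375000; dx = sigma*sqrt(3*dt) = 0.530330
u = exp(dx) = 1.699493; d = 1/u = 0.588411
p_u = 0.143686, p_m = 0.666667, p_d = 0.189648
Discount per step: exp(-r*dt) = 0.977751
Stock lattice S(k, j) with j the centered position index:
  k=0: S(0,+0) = 56.5900
  k=1: S(1,-1) = 33.2982; S(1,+0) = 56.5900; S(1,+1) = 96.1743
  k=2: S(2,-2) = 19.5930; S(2,-1) = 33.2982; S(2,+0) = 56.5900; S(2,+1) = 96.1743; S(2,+2) = 163.4476
Terminal payoffs V(N, j) = max(K - S_T, 0):
  V(2,-2) = 35.627005; V(2,-1) = 21.921838; V(2,+0) = 0.000000; V(2,+1) = 0.000000; V(2,+2) = 0.000000
Backward induction: V(k, j) = exp(-r*dt) * [p_u * V(k+1, j+1) + p_m * V(k+1, j) + p_d * V(k+1, j-1)]
  V(1,-1) = exp(-r*dt) * [p_u*0.000000 + p_m*21.921838 + p_d*35.627005] = 20.895654
  V(1,+0) = exp(-r*dt) * [p_u*0.000000 + p_m*0.000000 + p_d*21.921838] = 4.064927
  V(1,+1) = exp(-r*dt) * [p_u*0.000000 + p_m*0.000000 + p_d*0.000000] = 0.000000
  V(0,+0) = exp(-r*dt) * [p_u*0.000000 + p_m*4.064927 + p_d*20.895654] = 6.524302

Answer: Price = V(0,0) = 6.5243


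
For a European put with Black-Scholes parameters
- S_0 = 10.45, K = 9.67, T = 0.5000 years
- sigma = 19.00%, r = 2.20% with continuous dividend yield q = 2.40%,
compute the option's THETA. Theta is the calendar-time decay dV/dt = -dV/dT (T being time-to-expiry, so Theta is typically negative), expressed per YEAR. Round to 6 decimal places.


d1 = 0.6371305187; d2 = 0.5027802302
phi(d1) = 0.3256584383; exp(-qT) = 0.9880717129; exp(-rT) = 0.9890602788
Theta = -S*exp(-qT)*phi(d1)*sigma/(2*sqrt(T)) + r*K*exp(-rT)*N(-d2) - q*S*exp(-qT)*N(-d1)
N(-d1) = 0.2620199155; N(-d2) = 0.3075593973; sqrt(T) = 0.7071067812
Term 1 = -10.4500 * 0.9880717129 * 0.3256584383 * 0.1900 / (2 * 0.7071067812) = -0.4517578373
Term 2 = 0.0220 * 9.6700 * 0.9890602788 * 0.3075593973 = 0.0647143982
Term 3 = -0.0240 * 10.4500 * 0.9880717129 * 0.2620199155 = -0.0649307323
Theta = -0.4517578373 + (0.0647143982) + (-0.0649307323) = -0.451974

Answer: Theta = -0.451974


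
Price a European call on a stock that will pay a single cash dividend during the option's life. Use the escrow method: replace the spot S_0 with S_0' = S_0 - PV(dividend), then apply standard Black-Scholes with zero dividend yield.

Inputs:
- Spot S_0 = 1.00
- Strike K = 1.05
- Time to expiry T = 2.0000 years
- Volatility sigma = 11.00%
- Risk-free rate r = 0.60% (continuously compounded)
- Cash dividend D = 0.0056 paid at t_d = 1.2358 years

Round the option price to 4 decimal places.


PV(D) = D * exp(-r * t_d) = 0.0056 * 0.99261262 = 0.00555863
S_0' = S_0 - PV(D) = 1.0000 - 0.00555863 = 0.99444137
d1 = (ln(S_0'/K) + (r + sigma^2/2)*T) / (sigma*sqrt(T)) = -0.19454630
d2 = d1 - sigma*sqrt(T) = -0.35010979
exp(-rT) = 0.98807171
N(d1) = 0.42287407; N(d2) = 0.36312815
C = S_0' * N(d1) - K * exp(-rT) * N(d2) = 0.99444137 * 0.42287407 - 1.0500 * 0.98807171 * 0.36312815 = 0.0438

Answer: Price = 0.0438


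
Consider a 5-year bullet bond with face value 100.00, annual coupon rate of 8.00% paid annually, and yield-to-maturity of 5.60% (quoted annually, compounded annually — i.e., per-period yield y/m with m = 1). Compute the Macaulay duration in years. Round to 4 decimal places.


Coupon per period c = face * coupon_rate / m = 8.000000
Periods per year m = 1; per-period yield y/m = 0.056000
Number of cashflows N = 5
Cashflows (t years, CF_t, discount factor 1/(1+y/m)^(m*t), PV):
  t = 1.0000: CF_t = 8.000000, DF = 0.946970, PV = 7.575758
  t = 2.0000: CF_t = 8.000000, DF = 0.896752, PV = 7.174013
  t = 3.0000: CF_t = 8.000000, DF = 0.849197, PV = 6.793573
  t = 4.0000: CF_t = 8.000000, DF = 0.804163, PV = 6.433308
  t = 5.0000: CF_t = 108.000000, DF = 0.761518, PV = 82.243989
Price P = sum_t PV_t = 110.220639
Macaulay numerator sum_t t * PV_t:
  t * PV_t at t = 1.0000: 7.575758
  t * PV_t at t = 2.0000: 14.348026
  t * PV_t at t = 3.0000: 20.380718
  t * PV_t at t = 4.0000: 25.733230
  t * PV_t at t = 5.0000: 411.219943
Macaulay duration D = (sum_t t * PV_t) / P = 479.257675 / 110.220639 = 4.348166

Answer: Macaulay duration = 4.3482 years


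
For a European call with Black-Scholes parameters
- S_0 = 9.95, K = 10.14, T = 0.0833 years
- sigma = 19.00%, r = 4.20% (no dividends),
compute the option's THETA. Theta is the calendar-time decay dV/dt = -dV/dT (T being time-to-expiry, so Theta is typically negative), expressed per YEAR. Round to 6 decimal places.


d1 = -0.2537192891; d2 = -0.3085565939
phi(d1) = 0.3863060794; exp(-qT) = 1.0000000000; exp(-rT) = 0.9965075130
Theta = -S*exp(-qT)*phi(d1)*sigma/(2*sqrt(T)) - r*K*exp(-rT)*N(d2) + q*S*exp(-qT)*N(d1)
N(d1) = 0.3998562155; N(d2) = 0.3788294218; sqrt(T) = 0.2886173938
Term 1 = -9.9500 * 1.0000000000 * 0.3863060794 * 0.1900 / (2 * 0.2886173938) = -1.2651899345
Term 2 = -0.0420 * 10.1400 * 0.9965075130 * 0.3788294218 = -0.1607724107
Term 3 = 0 (no dividend yield, q = 0)
Theta = -1.2651899345 + (-0.1607724107) + (0.0000000000) = -1.425962

Answer: Theta = -1.425962


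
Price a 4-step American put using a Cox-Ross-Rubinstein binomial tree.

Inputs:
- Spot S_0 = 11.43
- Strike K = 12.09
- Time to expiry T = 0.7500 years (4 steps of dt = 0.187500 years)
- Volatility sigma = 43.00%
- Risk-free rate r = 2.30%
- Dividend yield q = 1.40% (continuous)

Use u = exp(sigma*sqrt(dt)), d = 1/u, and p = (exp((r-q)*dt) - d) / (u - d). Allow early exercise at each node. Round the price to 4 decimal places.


dt = T/N = 0.187500
u = exp(sigma*sqrt(dt)) = 1.204658; d = 1/u = 0.830111
p = (exp((r-q)*dt) - d) / (u - d) = 0.458094
Discount per step: exp(-r*dt) = 0.995697
Stock lattice S(k, i) with i counting down-moves:
  k=0: S(0,0) = 11.4300
  k=1: S(1,0) = 13.7692; S(1,1) = 9.4882
  k=2: S(2,0) = 16.5872; S(2,1) = 11.4300; S(2,2) = 7.8762
  k=3: S(3,0) = 19.9819; S(3,1) = 13.7692; S(3,2) = 9.4882; S(3,3) = 6.5382
  k=4: S(4,0) = 24.0714; S(4,1) = 16.5872; S(4,2) = 11.4300; S(4,3) = 7.8762; S(4,4) = 5.4274
Terminal payoffs V(N, i) = max(K - S_T, 0):
  V(4,0) = 0.000000; V(4,1) = 0.000000; V(4,2) = 0.660000; V(4,3) = 4.213761; V(4,4) = 6.662603
Backward induction: V(k, i) = exp(-r*dt) * [p * V(k+1, i) + (1-p) * V(k+1, i+1)]; then take max(V_cont, immediate exercise) for American.
  V(3,0) = exp(-r*dt) * [p*0.000000 + (1-p)*0.000000] = 0.000000; exercise = 0.000000; V(3,0) = max -> 0.000000
  V(3,1) = exp(-r*dt) * [p*0.000000 + (1-p)*0.660000] = 0.356119; exercise = 0.000000; V(3,1) = max -> 0.356119
  V(3,2) = exp(-r*dt) * [p*0.660000 + (1-p)*4.213761] = 2.574675; exercise = 2.601828; V(3,2) = max -> 2.601828
  V(3,3) = exp(-r*dt) * [p*4.213761 + (1-p)*6.662603] = 5.516959; exercise = 5.551844; V(3,3) = max -> 5.551844
  V(2,0) = exp(-r*dt) * [p*0.000000 + (1-p)*0.356119] = 0.192152; exercise = 0.000000; V(2,0) = max -> 0.192152
  V(2,1) = exp(-r*dt) * [p*0.356119 + (1-p)*2.601828] = 1.566312; exercise = 0.660000; V(2,1) = max -> 1.566312
  V(2,2) = exp(-r*dt) * [p*2.601828 + (1-p)*5.551844] = 4.182383; exercise = 4.213761; V(2,2) = max -> 4.213761
  V(1,0) = exp(-r*dt) * [p*0.192152 + (1-p)*1.566312] = 0.932786; exercise = 0.000000; V(1,0) = max -> 0.932786
  V(1,1) = exp(-r*dt) * [p*1.566312 + (1-p)*4.213761] = 2.988065; exercise = 2.601828; V(1,1) = max -> 2.988065
  V(0,0) = exp(-r*dt) * [p*0.932786 + (1-p)*2.988065] = 2.037746; exercise = 0.660000; V(0,0) = max -> 2.037746

Answer: Price = V(0,0) = 2.0377


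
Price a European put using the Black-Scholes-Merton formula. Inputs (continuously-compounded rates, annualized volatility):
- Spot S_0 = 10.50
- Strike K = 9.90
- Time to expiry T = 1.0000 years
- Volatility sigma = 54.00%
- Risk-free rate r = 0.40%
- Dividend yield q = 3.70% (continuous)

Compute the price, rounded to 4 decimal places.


Answer: Price = 1.9995

Derivation:
d1 = (ln(S/K) + (r - q + 0.5*sigma^2) * T) / (sigma * sqrt(T)) = 0.31785278
d2 = d1 - sigma * sqrt(T) = -0.22214722
exp(-rT) = 0.99600799; exp(-qT) = 0.96367614
P = K * exp(-rT) * N(-d2) - S_0 * exp(-qT) * N(-d1)
N(-d1) = 0.37529831; N(-d2) = 0.58790036
P = 9.9000 * 0.99600799 * 0.58790036 - 10.5000 * 0.96367614 * 0.37529831 = 1.9995


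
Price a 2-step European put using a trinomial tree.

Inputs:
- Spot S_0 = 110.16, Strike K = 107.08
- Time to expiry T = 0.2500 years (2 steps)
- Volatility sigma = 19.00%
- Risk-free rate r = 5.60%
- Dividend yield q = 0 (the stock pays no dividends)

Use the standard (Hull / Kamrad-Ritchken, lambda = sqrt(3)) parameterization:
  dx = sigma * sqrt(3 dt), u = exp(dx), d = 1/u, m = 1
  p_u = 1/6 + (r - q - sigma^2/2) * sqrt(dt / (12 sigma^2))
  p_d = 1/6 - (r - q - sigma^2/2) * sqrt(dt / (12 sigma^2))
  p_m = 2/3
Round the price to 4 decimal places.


dt = T/N = 0.125000; dx = sigma*sqrt(3*dt) = 0.116351
u = exp(dx) = 1.123390; d = 1/u = 0.890163
p_u = 0.187052, p_m = 0.666667, p_d = 0.146281
Discount per step: exp(-r*dt) = 0.993024
Stock lattice S(k, j) with j the centered position index:
  k=0: S(0,+0) = 110.1600
  k=1: S(1,-1) = 98.0603; S(1,+0) = 110.1600; S(1,+1) = 123.7526
  k=2: S(2,-2) = 87.2897; S(2,-1) = 98.0603; S(2,+0) = 110.1600; S(2,+1) = 123.7526; S(2,+2) = 139.0224
Terminal payoffs V(N, j) = max(K - S_T, 0):
  V(2,-2) = 19.790312; V(2,-1) = 9.019651; V(2,+0) = 0.000000; V(2,+1) = 0.000000; V(2,+2) = 0.000000
Backward induction: V(k, j) = exp(-r*dt) * [p_u * V(k+1, j+1) + p_m * V(k+1, j) + p_d * V(k+1, j-1)]
  V(1,-1) = exp(-r*dt) * [p_u*0.000000 + p_m*9.019651 + p_d*19.790312] = 8.845911
  V(1,+0) = exp(-r*dt) * [p_u*0.000000 + p_m*0.000000 + p_d*9.019651] = 1.310201
  V(1,+1) = exp(-r*dt) * [p_u*0.000000 + p_m*0.000000 + p_d*0.000000] = 0.000000
  V(0,+0) = exp(-r*dt) * [p_u*0.000000 + p_m*1.310201 + p_d*8.845911] = 2.152338

Answer: Price = V(0,0) = 2.1523


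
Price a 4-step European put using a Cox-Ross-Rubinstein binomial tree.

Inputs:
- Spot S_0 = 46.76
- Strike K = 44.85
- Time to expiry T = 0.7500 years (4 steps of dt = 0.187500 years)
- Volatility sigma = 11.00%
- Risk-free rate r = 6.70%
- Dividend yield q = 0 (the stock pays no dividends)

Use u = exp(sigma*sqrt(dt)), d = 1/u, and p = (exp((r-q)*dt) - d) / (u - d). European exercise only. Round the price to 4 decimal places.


dt = T/N = 0.187500
u = exp(sigma*sqrt(dt)) = 1.048784; d = 1/u = 0.953485
p = (exp((r-q)*dt) - d) / (u - d) = 0.620748
Discount per step: exp(-r*dt) = 0.987516
Stock lattice S(k, i) with i counting down-moves:
  k=0: S(0,0) = 46.7600
  k=1: S(1,0) = 49.0411; S(1,1) = 44.5850
  k=2: S(2,0) = 51.4336; S(2,1) = 46.7600; S(2,2) = 42.5111
  k=3: S(3,0) = 53.9427; S(3,1) = 49.0411; S(3,2) = 44.5850; S(3,3) = 40.5337
  k=4: S(4,0) = 56.5742; S(4,1) = 51.4336; S(4,2) = 46.7600; S(4,3) = 42.5111; S(4,4) = 38.6483
Terminal payoffs V(N, i) = max(K - S_T, 0):
  V(4,0) = 0.000000; V(4,1) = 0.000000; V(4,2) = 0.000000; V(4,3) = 2.338895; V(4,4) = 6.201709
Backward induction: V(k, i) = exp(-r*dt) * [p * V(k+1, i) + (1-p) * V(k+1, i+1)].
  V(3,0) = exp(-r*dt) * [p*0.000000 + (1-p)*0.000000] = 0.000000
  V(3,1) = exp(-r*dt) * [p*0.000000 + (1-p)*0.000000] = 0.000000
  V(3,2) = exp(-r*dt) * [p*0.000000 + (1-p)*2.338895] = 0.875957
  V(3,3) = exp(-r*dt) * [p*2.338895 + (1-p)*6.201709] = 3.756387
  V(2,0) = exp(-r*dt) * [p*0.000000 + (1-p)*0.000000] = 0.000000
  V(2,1) = exp(-r*dt) * [p*0.000000 + (1-p)*0.875957] = 0.328061
  V(2,2) = exp(-r*dt) * [p*0.875957 + (1-p)*3.756387] = 1.943793
  V(1,0) = exp(-r*dt) * [p*0.000000 + (1-p)*0.328061] = 0.122865
  V(1,1) = exp(-r*dt) * [p*0.328061 + (1-p)*1.943793] = 0.929085
  V(0,0) = exp(-r*dt) * [p*0.122865 + (1-p)*0.929085] = 0.423274

Answer: Price = V(0,0) = 0.4233


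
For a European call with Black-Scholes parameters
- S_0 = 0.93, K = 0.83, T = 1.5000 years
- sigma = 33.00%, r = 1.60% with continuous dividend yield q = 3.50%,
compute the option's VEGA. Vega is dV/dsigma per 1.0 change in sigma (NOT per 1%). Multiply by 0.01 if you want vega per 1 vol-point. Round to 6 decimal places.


d1 = 0.4130331716; d2 = 0.0088673641
phi(d1) = 0.3663241310; exp(-qT) = 0.9488543211; exp(-rT) = 0.9762857098
Vega = S * exp(-qT) * phi(d1) * sqrt(T) = 0.9300 * 0.9488543211 * 0.3663241310 * 1.2247448714 = 0.395907

Answer: Vega = 0.395907


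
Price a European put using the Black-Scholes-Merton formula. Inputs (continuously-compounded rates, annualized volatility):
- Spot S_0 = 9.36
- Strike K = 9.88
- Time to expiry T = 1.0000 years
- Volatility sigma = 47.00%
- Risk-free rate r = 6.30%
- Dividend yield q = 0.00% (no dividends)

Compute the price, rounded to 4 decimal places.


d1 = (ln(S/K) + (r - q + 0.5*sigma^2) * T) / (sigma * sqrt(T)) = 0.25400591
d2 = d1 - sigma * sqrt(T) = -0.21599409
exp(-rT) = 0.93894347; exp(-qT) = 1.00000000
P = K * exp(-rT) * N(-d2) - S_0 * exp(-qT) * N(-d1)
N(-d1) = 0.39974550; N(-d2) = 0.58550382
P = 9.8800 * 0.93894347 * 0.58550382 - 9.3600 * 1.00000000 * 0.39974550 = 1.6900

Answer: Price = 1.6900


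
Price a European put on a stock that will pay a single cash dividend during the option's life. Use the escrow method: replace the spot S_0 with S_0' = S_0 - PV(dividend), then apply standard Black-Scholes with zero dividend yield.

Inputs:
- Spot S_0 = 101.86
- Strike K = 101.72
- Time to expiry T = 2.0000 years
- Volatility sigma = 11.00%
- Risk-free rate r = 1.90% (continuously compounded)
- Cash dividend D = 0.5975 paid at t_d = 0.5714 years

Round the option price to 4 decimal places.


Answer: Price = 4.6468

Derivation:
PV(D) = D * exp(-r * t_d) = 0.5975 * 0.98920212 = 0.59104827
S_0' = S_0 - PV(D) = 101.8600 - 0.59104827 = 101.26895173
d1 = (ln(S_0'/K) + (r + sigma^2/2)*T) / (sigma*sqrt(T)) = 0.29348740
d2 = d1 - sigma*sqrt(T) = 0.13792391
exp(-rT) = 0.96271294
N(-d1) = 0.38457481; N(-d2) = 0.44515028
P = K * exp(-rT) * N(-d2) - S_0' * N(-d1) = 101.7200 * 0.96271294 * 0.44515028 - 101.26895173 * 0.38457481 = 4.6468


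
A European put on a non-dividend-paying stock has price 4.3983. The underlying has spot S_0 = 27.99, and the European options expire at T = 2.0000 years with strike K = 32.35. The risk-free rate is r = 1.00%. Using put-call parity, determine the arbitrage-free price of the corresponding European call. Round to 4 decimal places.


Put-call parity: C - P = S_0 * exp(-qT) - K * exp(-rT).
S_0 * exp(-qT) = 27.9900 * 1.00000000 = 27.99000000
K * exp(-rT) = 32.3500 * 0.98019867 = 31.70942708
C = P + S*exp(-qT) - K*exp(-rT)
C = 4.3983 + 27.99000000 - 31.70942708 = 0.6789

Answer: Call price = 0.6789


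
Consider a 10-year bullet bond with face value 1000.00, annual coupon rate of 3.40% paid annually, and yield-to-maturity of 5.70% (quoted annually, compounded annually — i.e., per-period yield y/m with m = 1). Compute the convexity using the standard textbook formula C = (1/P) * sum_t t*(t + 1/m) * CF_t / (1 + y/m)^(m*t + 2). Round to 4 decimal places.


Answer: Convexity = 78.8767

Derivation:
Coupon per period c = face * coupon_rate / m = 34.000000
Periods per year m = 1; per-period yield y/m = 0.057000
Number of cashflows N = 10
Cashflows (t years, CF_t, discount factor 1/(1+y/m)^(m*t), PV):
  t = 1.0000: CF_t = 34.000000, DF = 0.946074, PV = 32.166509
  t = 2.0000: CF_t = 34.000000, DF = 0.895056, PV = 30.431891
  t = 3.0000: CF_t = 34.000000, DF = 0.846789, PV = 28.790815
  t = 4.0000: CF_t = 34.000000, DF = 0.801125, PV = 27.238235
  t = 5.0000: CF_t = 34.000000, DF = 0.757923, PV = 25.769381
  t = 6.0000: CF_t = 34.000000, DF = 0.717051, PV = 24.379736
  t = 7.0000: CF_t = 34.000000, DF = 0.678383, PV = 23.065029
  t = 8.0000: CF_t = 34.000000, DF = 0.641801, PV = 21.821220
  t = 9.0000: CF_t = 34.000000, DF = 0.607191, PV = 20.644484
  t = 10.0000: CF_t = 1034.000000, DF = 0.574447, PV = 593.978418
Price P = sum_t PV_t = 828.285718
Convexity numerator sum_t t*(t + 1/m) * CF_t / (1+y/m)^(m*t + 2):
  t = 1.0000: term = 57.581629
  t = 2.0000: term = 163.429412
  t = 3.0000: term = 309.232568
  t = 4.0000: term = 487.594714
  t = 5.0000: term = 691.950871
  t = 6.0000: term = 916.491220
  t = 7.0000: term = 1156.091101
  t = 8.0000: term = 1406.246778
  t = 9.0000: term = 1663.016530
  t = 10.0000: term = 58480.809590
Convexity = (1/P) * sum = 65332.444414 / 828.285718 = 78.876700


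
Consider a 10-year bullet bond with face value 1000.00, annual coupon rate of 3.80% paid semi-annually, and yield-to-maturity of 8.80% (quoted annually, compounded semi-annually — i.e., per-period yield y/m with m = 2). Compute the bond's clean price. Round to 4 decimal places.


Answer: Price = 671.9653

Derivation:
Coupon per period c = face * coupon_rate / m = 19.000000
Periods per year m = 2; per-period yield y/m = 0.044000
Number of cashflows N = 20
Cashflows (t years, CF_t, discount factor 1/(1+y/m)^(m*t), PV):
  t = 0.5000: CF_t = 19.000000, DF = 0.957854, PV = 18.199234
  t = 1.0000: CF_t = 19.000000, DF = 0.917485, PV = 17.432216
  t = 1.5000: CF_t = 19.000000, DF = 0.878817, PV = 16.697525
  t = 2.0000: CF_t = 19.000000, DF = 0.841779, PV = 15.993798
  t = 2.5000: CF_t = 19.000000, DF = 0.806302, PV = 15.319730
  t = 3.0000: CF_t = 19.000000, DF = 0.772320, PV = 14.674071
  t = 3.5000: CF_t = 19.000000, DF = 0.739770, PV = 14.055623
  t = 4.0000: CF_t = 19.000000, DF = 0.708592, PV = 13.463241
  t = 4.5000: CF_t = 19.000000, DF = 0.678728, PV = 12.895824
  t = 5.0000: CF_t = 19.000000, DF = 0.650122, PV = 12.352322
  t = 5.5000: CF_t = 19.000000, DF = 0.622722, PV = 11.831726
  t = 6.0000: CF_t = 19.000000, DF = 0.596477, PV = 11.333071
  t = 6.5000: CF_t = 19.000000, DF = 0.571339, PV = 10.855432
  t = 7.0000: CF_t = 19.000000, DF = 0.547259, PV = 10.397924
  t = 7.5000: CF_t = 19.000000, DF = 0.524195, PV = 9.959697
  t = 8.0000: CF_t = 19.000000, DF = 0.502102, PV = 9.539940
  t = 8.5000: CF_t = 19.000000, DF = 0.480941, PV = 9.137873
  t = 9.0000: CF_t = 19.000000, DF = 0.460671, PV = 8.752752
  t = 9.5000: CF_t = 19.000000, DF = 0.441256, PV = 8.383862
  t = 10.0000: CF_t = 1019.000000, DF = 0.422659, PV = 430.689427
Price P = sum_t PV_t = 671.965289


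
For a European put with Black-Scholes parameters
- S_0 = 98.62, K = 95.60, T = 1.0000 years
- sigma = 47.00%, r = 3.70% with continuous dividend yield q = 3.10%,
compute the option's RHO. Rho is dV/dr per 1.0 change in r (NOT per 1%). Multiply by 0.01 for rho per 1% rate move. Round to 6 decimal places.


d1 = 0.3139388526; d2 = -0.1560611474
phi(d1) = 0.3797594189; exp(-qT) = 0.9694755731; exp(-rT) = 0.9636761353
N(-d2) = 0.5620075885
Rho = -K*T*exp(-rT)*N(-d2) = -95.6000 * 1.0000 * 0.9636761353 * 0.5620075885 = -51.776320

Answer: Rho = -51.776320


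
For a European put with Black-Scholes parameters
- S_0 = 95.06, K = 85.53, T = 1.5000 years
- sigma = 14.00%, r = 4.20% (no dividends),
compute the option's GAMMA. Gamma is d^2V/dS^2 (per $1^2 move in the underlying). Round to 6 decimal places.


d1 = 1.0692668902; d2 = 0.8978026082
phi(d1) = 0.2252364872; exp(-qT) = 1.0000000000; exp(-rT) = 0.9389434737
Gamma = exp(-qT) * phi(d1) / (S * sigma * sqrt(T)) = 1.0000000000 * 0.2252364872 / (95.0600 * 0.1400 * 1.2247448714) = 0.013819

Answer: Gamma = 0.013819


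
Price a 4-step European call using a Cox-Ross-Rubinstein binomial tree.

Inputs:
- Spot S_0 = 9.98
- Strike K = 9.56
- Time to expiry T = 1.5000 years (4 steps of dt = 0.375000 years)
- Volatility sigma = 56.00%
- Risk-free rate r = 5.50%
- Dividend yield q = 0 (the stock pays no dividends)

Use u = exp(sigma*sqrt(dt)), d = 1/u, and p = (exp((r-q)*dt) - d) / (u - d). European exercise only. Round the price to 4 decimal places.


dt = T/N = 0.375000
u = exp(sigma*sqrt(dt)) = 1.409068; d = 1/u = 0.709689
p = (exp((r-q)*dt) - d) / (u - d) = 0.444895
Discount per step: exp(-r*dt) = 0.979586
Stock lattice S(k, i) with i counting down-moves:
  k=0: S(0,0) = 9.9800
  k=1: S(1,0) = 14.0625; S(1,1) = 7.0827
  k=2: S(2,0) = 19.8150; S(2,1) = 9.9800; S(2,2) = 5.0265
  k=3: S(3,0) = 27.9207; S(3,1) = 14.0625; S(3,2) = 7.0827; S(3,3) = 3.5673
  k=4: S(4,0) = 39.3422; S(4,1) = 19.8150; S(4,2) = 9.9800; S(4,3) = 5.0265; S(4,4) = 2.5316
Terminal payoffs V(N, i) = max(S_T - K, 0):
  V(4,0) = 29.782185; V(4,1) = 10.255020; V(4,2) = 0.420000; V(4,3) = 0.000000; V(4,4) = 0.000000
Backward induction: V(k, i) = exp(-r*dt) * [p * V(k+1, i) + (1-p) * V(k+1, i+1)].
  V(3,0) = exp(-r*dt) * [p*29.782185 + (1-p)*10.255020] = 18.555868
  V(3,1) = exp(-r*dt) * [p*10.255020 + (1-p)*0.420000] = 4.697655
  V(3,2) = exp(-r*dt) * [p*0.420000 + (1-p)*0.000000] = 0.183041
  V(3,3) = exp(-r*dt) * [p*0.000000 + (1-p)*0.000000] = 0.000000
  V(2,0) = exp(-r*dt) * [p*18.555868 + (1-p)*4.697655] = 10.641347
  V(2,1) = exp(-r*dt) * [p*4.697655 + (1-p)*0.183041] = 2.146832
  V(2,2) = exp(-r*dt) * [p*0.183041 + (1-p)*0.000000] = 0.079772
  V(1,0) = exp(-r*dt) * [p*10.641347 + (1-p)*2.146832] = 5.805027
  V(1,1) = exp(-r*dt) * [p*2.146832 + (1-p)*0.079772] = 0.978995
  V(0,0) = exp(-r*dt) * [p*5.805027 + (1-p)*0.978995] = 3.062257

Answer: Price = V(0,0) = 3.0623


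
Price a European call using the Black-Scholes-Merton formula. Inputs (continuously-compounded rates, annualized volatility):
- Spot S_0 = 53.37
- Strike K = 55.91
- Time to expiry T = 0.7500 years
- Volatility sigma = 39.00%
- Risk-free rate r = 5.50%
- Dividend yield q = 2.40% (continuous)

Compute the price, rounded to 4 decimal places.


Answer: Price = 6.5125

Derivation:
d1 = (ln(S/K) + (r - q + 0.5*sigma^2) * T) / (sigma * sqrt(T)) = 0.10005343
d2 = d1 - sigma * sqrt(T) = -0.23769648
exp(-rT) = 0.95958920; exp(-qT) = 0.98216103
C = S_0 * exp(-qT) * N(d1) - K * exp(-rT) * N(d2)
N(d1) = 0.53984904; N(d2) = 0.40605826
C = 53.3700 * 0.98216103 * 0.53984904 - 55.9100 * 0.95958920 * 0.40605826 = 6.5125


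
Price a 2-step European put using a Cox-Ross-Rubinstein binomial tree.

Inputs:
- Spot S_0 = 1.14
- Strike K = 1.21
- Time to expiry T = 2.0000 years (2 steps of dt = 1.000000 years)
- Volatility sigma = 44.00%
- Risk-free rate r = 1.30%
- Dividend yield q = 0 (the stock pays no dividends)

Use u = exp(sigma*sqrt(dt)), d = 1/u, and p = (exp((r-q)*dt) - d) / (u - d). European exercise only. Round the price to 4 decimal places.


dt = T/N = 1.000000
u = exp(sigma*sqrt(dt)) = 1.552707; d = 1/u = 0.644036
p = (exp((r-q)*dt) - d) / (u - d) = 0.406141
Discount per step: exp(-r*dt) = 0.987084
Stock lattice S(k, i) with i counting down-moves:
  k=0: S(0,0) = 1.1400
  k=1: S(1,0) = 1.7701; S(1,1) = 0.7342
  k=2: S(2,0) = 2.7484; S(2,1) = 1.1400; S(2,2) = 0.4729
Terminal payoffs V(N, i) = max(K - S_T, 0):
  V(2,0) = 0.000000; V(2,1) = 0.070000; V(2,2) = 0.737147
Backward induction: V(k, i) = exp(-r*dt) * [p * V(k+1, i) + (1-p) * V(k+1, i+1)].
  V(1,0) = exp(-r*dt) * [p*0.000000 + (1-p)*0.070000] = 0.041033
  V(1,1) = exp(-r*dt) * [p*0.070000 + (1-p)*0.737147] = 0.460170
  V(0,0) = exp(-r*dt) * [p*0.041033 + (1-p)*0.460170] = 0.286197

Answer: Price = V(0,0) = 0.2862


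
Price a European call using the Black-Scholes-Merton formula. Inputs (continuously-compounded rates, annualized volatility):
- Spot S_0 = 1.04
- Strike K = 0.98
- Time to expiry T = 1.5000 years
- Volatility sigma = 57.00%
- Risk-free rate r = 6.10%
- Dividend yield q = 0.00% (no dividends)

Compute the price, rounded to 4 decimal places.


Answer: Price = 0.3427

Derivation:
d1 = (ln(S/K) + (r - q + 0.5*sigma^2) * T) / (sigma * sqrt(T)) = 0.56524256
d2 = d1 - sigma * sqrt(T) = -0.13286201
exp(-rT) = 0.91256132; exp(-qT) = 1.00000000
C = S_0 * exp(-qT) * N(d1) - K * exp(-rT) * N(d2)
N(d1) = 0.71404561; N(d2) = 0.44715125
C = 1.0400 * 1.00000000 * 0.71404561 - 0.9800 * 0.91256132 * 0.44715125 = 0.3427


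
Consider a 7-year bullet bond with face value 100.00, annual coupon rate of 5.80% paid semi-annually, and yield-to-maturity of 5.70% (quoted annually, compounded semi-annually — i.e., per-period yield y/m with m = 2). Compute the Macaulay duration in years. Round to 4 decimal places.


Coupon per period c = face * coupon_rate / m = 2.900000
Periods per year m = 2; per-period yield y/m = 0.028500
Number of cashflows N = 14
Cashflows (t years, CF_t, discount factor 1/(1+y/m)^(m*t), PV):
  t = 0.5000: CF_t = 2.900000, DF = 0.972290, PV = 2.819640
  t = 1.0000: CF_t = 2.900000, DF = 0.945347, PV = 2.741507
  t = 1.5000: CF_t = 2.900000, DF = 0.919152, PV = 2.665539
  t = 2.0000: CF_t = 2.900000, DF = 0.893682, PV = 2.591677
  t = 2.5000: CF_t = 2.900000, DF = 0.868917, PV = 2.519861
  t = 3.0000: CF_t = 2.900000, DF = 0.844840, PV = 2.450035
  t = 3.5000: CF_t = 2.900000, DF = 0.821429, PV = 2.382144
  t = 4.0000: CF_t = 2.900000, DF = 0.798667, PV = 2.316134
  t = 4.5000: CF_t = 2.900000, DF = 0.776536, PV = 2.251953
  t = 5.0000: CF_t = 2.900000, DF = 0.755018, PV = 2.189551
  t = 5.5000: CF_t = 2.900000, DF = 0.734096, PV = 2.128878
  t = 6.0000: CF_t = 2.900000, DF = 0.713754, PV = 2.069886
  t = 6.5000: CF_t = 2.900000, DF = 0.693976, PV = 2.012529
  t = 7.0000: CF_t = 102.900000, DF = 0.674745, PV = 69.431289
Price P = sum_t PV_t = 100.570622
Macaulay numerator sum_t t * PV_t:
  t * PV_t at t = 0.5000: 1.409820
  t * PV_t at t = 1.0000: 2.741507
  t * PV_t at t = 1.5000: 3.998309
  t * PV_t at t = 2.0000: 5.183353
  t * PV_t at t = 2.5000: 6.299652
  t * PV_t at t = 3.0000: 7.350104
  t * PV_t at t = 3.5000: 8.337502
  t * PV_t at t = 4.0000: 9.264535
  t * PV_t at t = 4.5000: 10.133789
  t * PV_t at t = 5.0000: 10.947754
  t * PV_t at t = 5.5000: 11.708828
  t * PV_t at t = 6.0000: 12.419317
  t * PV_t at t = 6.5000: 13.081439
  t * PV_t at t = 7.0000: 486.019026
Macaulay duration D = (sum_t t * PV_t) / P = 588.894934 / 100.570622 = 5.855536

Answer: Macaulay duration = 5.8555 years


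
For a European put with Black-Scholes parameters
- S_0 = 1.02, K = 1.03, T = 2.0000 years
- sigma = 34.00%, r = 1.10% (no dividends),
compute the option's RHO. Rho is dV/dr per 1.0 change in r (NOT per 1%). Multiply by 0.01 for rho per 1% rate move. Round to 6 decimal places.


d1 = 0.2658801048; d2 = -0.2149525064
phi(d1) = 0.3850875191; exp(-qT) = 1.0000000000; exp(-rT) = 0.9782402351
N(-d2) = 0.5850978263
Rho = -K*T*exp(-rT)*N(-d2) = -1.0300 * 2.0000 * 0.9782402351 * 0.5850978263 = -1.179074

Answer: Rho = -1.179074
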